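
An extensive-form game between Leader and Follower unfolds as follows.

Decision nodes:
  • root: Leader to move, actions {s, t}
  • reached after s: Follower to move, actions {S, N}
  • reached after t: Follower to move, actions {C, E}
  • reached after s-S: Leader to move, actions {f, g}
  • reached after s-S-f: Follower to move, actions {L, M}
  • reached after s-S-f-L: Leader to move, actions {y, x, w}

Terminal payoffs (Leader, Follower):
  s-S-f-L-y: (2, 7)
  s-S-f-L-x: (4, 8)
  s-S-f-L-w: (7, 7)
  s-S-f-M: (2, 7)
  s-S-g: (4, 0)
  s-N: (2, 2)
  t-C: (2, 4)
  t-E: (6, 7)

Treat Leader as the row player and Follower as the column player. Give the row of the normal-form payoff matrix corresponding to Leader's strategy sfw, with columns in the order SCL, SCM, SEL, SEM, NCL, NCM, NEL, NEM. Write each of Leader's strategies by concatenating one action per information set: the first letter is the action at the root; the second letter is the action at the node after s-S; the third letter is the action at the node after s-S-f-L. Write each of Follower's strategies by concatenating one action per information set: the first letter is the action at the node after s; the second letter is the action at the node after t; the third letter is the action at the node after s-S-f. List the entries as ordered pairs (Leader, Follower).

(7,7) (2,7) (7,7) (2,7) (2,2) (2,2) (2,2) (2,2)

vs SCL: Leader plays s → Follower plays S at [s] → Leader plays f at [s-S] → Follower plays L at [s-S-f] → Leader plays w at [s-S-f-L] → (7, 7)
vs SCM: Leader plays s → Follower plays S at [s] → Leader plays f at [s-S] → Follower plays M at [s-S-f] → (2, 7)
vs SEL: Leader plays s → Follower plays S at [s] → Leader plays f at [s-S] → Follower plays L at [s-S-f] → Leader plays w at [s-S-f-L] → (7, 7)
vs SEM: Leader plays s → Follower plays S at [s] → Leader plays f at [s-S] → Follower plays M at [s-S-f] → (2, 7)
vs NCL: Leader plays s → Follower plays N at [s] → (2, 2)
vs NCM: Leader plays s → Follower plays N at [s] → (2, 2)
vs NEL: Leader plays s → Follower plays N at [s] → (2, 2)
vs NEM: Leader plays s → Follower plays N at [s] → (2, 2)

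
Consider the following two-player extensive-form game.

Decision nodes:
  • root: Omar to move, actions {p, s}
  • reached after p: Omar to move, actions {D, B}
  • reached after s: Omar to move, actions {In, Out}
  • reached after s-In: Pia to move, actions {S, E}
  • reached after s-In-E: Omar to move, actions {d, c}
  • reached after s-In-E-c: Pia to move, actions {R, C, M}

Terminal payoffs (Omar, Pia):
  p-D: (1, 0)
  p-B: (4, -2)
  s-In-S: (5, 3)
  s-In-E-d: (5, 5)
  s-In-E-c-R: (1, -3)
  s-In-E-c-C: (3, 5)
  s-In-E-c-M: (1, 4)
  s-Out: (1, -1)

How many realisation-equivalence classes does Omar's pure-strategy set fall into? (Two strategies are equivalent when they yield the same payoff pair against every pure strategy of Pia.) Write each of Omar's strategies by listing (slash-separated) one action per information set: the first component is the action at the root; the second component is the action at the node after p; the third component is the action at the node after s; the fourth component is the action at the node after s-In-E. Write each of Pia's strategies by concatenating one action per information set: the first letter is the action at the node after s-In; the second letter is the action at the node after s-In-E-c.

5

Omar has 16 pure strategies: p/D/In/d, p/D/In/c, p/D/Out/d, p/D/Out/c, p/B/In/d, p/B/In/c, p/B/Out/d, p/B/Out/c, s/D/In/d, s/D/In/c, s/D/Out/d, s/D/Out/c, s/B/In/d, s/B/In/c, s/B/Out/d, s/B/Out/c. Columns: SR, SC, SM, ER, EC, EM.
{p/D/In/d, p/D/In/c, p/D/Out/d, p/D/Out/c} → row (1,0) (1,0) (1,0) (1,0) (1,0) (1,0)
{p/B/In/d, p/B/In/c, p/B/Out/d, p/B/Out/c} → row (4,-2) (4,-2) (4,-2) (4,-2) (4,-2) (4,-2)
{s/D/In/d, s/B/In/d} → row (5,3) (5,3) (5,3) (5,5) (5,5) (5,5)
{s/D/In/c, s/B/In/c} → row (5,3) (5,3) (5,3) (1,-3) (3,5) (1,4)
{s/D/Out/d, s/D/Out/c, s/B/Out/d, s/B/Out/c} → row (1,-1) (1,-1) (1,-1) (1,-1) (1,-1) (1,-1)
That's 5 distinct rows out of 16 strategies.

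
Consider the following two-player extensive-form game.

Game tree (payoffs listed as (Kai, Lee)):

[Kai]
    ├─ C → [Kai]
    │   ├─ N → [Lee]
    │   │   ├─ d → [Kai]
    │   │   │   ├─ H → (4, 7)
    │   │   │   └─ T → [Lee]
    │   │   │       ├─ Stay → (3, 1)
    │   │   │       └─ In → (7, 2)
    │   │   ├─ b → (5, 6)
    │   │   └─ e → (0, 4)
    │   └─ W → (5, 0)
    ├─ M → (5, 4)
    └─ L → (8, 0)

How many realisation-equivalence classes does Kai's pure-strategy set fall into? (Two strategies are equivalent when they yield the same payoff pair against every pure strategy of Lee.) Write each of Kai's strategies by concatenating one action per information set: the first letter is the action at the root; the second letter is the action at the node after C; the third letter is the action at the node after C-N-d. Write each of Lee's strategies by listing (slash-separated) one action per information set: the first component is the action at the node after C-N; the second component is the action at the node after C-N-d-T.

Kai has 12 pure strategies: CNH, CNT, CWH, CWT, MNH, MNT, MWH, MWT, LNH, LNT, LWH, LWT. Columns: d/Stay, d/In, b/Stay, b/In, e/Stay, e/In.
{CNH} → row (4,7) (4,7) (5,6) (5,6) (0,4) (0,4)
{CNT} → row (3,1) (7,2) (5,6) (5,6) (0,4) (0,4)
{CWH, CWT} → row (5,0) (5,0) (5,0) (5,0) (5,0) (5,0)
{MNH, MNT, MWH, MWT} → row (5,4) (5,4) (5,4) (5,4) (5,4) (5,4)
{LNH, LNT, LWH, LWT} → row (8,0) (8,0) (8,0) (8,0) (8,0) (8,0)
That's 5 distinct rows out of 12 strategies.

5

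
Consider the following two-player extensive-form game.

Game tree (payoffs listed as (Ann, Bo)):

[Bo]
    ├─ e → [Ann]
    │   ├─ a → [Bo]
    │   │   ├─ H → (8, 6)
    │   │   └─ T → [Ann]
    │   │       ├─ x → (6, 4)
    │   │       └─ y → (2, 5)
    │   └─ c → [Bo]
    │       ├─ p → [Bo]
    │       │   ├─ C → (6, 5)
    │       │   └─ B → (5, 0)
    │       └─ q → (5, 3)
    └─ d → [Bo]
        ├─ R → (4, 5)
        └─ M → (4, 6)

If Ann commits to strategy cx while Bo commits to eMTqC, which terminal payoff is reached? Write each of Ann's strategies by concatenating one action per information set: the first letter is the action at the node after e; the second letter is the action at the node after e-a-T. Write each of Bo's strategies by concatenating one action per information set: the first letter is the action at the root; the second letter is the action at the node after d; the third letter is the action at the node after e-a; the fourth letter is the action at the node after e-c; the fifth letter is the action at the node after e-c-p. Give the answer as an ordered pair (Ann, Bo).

(5, 3)

Trace the play path from the root:
  Bo plays e
  Ann plays c at [e]
  Bo plays q at [e-c]
→ terminal payoff (5, 3).
(Ann's choice at the node after e-a-T is never reached on this path, so it doesn't affect the outcome.)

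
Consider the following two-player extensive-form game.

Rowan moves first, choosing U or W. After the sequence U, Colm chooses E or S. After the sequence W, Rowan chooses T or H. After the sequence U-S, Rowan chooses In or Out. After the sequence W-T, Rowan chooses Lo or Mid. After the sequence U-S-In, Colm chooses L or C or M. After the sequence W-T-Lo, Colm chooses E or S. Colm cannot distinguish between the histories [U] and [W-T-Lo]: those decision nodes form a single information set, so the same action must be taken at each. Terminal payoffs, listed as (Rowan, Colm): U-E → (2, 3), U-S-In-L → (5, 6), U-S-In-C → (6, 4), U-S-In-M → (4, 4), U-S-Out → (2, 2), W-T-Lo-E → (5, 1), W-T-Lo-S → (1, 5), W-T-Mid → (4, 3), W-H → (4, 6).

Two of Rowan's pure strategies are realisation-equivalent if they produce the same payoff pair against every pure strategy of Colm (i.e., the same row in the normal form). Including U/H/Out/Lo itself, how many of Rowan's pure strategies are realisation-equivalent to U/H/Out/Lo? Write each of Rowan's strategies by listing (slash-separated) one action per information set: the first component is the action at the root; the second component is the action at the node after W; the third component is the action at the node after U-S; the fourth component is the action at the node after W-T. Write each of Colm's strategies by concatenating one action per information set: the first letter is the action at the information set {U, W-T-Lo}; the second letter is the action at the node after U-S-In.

4

Row for U/H/Out/Lo (columns EL, EC, EM, SL, SC, SM): (2,3) (2,3) (2,3) (2,2) (2,2) (2,2).
Under U/H/Out/Lo, Rowan's choice at the node after W and at the node after W-T can never be reached regardless of what Colm does, so varying those choices leaves every outcome unchanged.
Holding the reachable choices fixed and varying the unreachable ones freely already gives 2 × 2 = 4 equivalent strategies.
No other strategy reproduces this row, so those 4 are the full class: U/T/Out/Lo, U/T/Out/Mid, U/H/Out/Lo, U/H/Out/Mid.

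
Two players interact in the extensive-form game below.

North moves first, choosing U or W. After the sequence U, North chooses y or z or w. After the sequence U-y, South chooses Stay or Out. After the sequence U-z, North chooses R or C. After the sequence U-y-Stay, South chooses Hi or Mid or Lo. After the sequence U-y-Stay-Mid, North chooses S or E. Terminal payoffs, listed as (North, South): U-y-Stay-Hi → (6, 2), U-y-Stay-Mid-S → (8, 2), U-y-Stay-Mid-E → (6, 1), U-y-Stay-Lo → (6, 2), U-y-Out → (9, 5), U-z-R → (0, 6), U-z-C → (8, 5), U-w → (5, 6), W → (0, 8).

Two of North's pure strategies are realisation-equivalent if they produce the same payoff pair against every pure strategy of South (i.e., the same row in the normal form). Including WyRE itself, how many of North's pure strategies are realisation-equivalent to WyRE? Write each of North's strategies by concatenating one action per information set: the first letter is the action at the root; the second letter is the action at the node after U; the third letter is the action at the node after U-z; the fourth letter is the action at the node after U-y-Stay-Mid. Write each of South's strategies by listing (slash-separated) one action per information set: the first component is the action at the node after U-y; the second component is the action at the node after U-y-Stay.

12

Row for WyRE (columns Stay/Hi, Stay/Mid, Stay/Lo, Out/Hi, Out/Mid, Out/Lo): (0,8) (0,8) (0,8) (0,8) (0,8) (0,8).
Under WyRE, North's choice at the node after U and at the node after U-z and at the node after U-y-Stay-Mid can never be reached regardless of what South does, so varying those choices leaves every outcome unchanged.
Holding the reachable choices fixed and varying the unreachable ones freely already gives 3 × 2 × 2 = 12 equivalent strategies.
No other strategy reproduces this row, so those 12 are the full class: WyRS, WyRE, WyCS, WyCE, WzRS, WzRE, WzCS, WzCE, WwRS, WwRE, WwCS, WwCE.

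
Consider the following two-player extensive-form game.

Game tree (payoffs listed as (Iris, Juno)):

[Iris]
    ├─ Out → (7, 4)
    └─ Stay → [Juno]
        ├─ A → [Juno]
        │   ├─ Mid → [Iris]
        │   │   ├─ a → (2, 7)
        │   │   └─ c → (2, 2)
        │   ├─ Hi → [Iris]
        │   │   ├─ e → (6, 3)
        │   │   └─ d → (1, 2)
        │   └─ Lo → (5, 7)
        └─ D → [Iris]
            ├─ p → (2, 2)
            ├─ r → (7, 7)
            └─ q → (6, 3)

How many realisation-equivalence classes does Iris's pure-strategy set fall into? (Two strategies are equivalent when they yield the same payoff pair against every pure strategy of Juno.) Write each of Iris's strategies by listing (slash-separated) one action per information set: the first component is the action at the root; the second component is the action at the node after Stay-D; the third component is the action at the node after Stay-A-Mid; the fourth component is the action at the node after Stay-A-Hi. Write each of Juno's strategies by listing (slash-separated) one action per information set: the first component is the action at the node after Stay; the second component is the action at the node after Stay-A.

Iris has 24 pure strategies: Out/p/a/e, Out/p/a/d, Out/p/c/e, Out/p/c/d, Out/r/a/e, Out/r/a/d, Out/r/c/e, Out/r/c/d, Out/q/a/e, Out/q/a/d, Out/q/c/e, Out/q/c/d, Stay/p/a/e, Stay/p/a/d, Stay/p/c/e, Stay/p/c/d, Stay/r/a/e, Stay/r/a/d, Stay/r/c/e, Stay/r/c/d, Stay/q/a/e, Stay/q/a/d, Stay/q/c/e, Stay/q/c/d. Columns: A/Mid, A/Hi, A/Lo, D/Mid, D/Hi, D/Lo.
{Out/p/a/e, Out/p/a/d, Out/p/c/e, Out/p/c/d, Out/r/a/e, Out/r/a/d, Out/r/c/e, Out/r/c/d, Out/q/a/e, Out/q/a/d, Out/q/c/e, Out/q/c/d} → row (7,4) (7,4) (7,4) (7,4) (7,4) (7,4)
{Stay/p/a/e} → row (2,7) (6,3) (5,7) (2,2) (2,2) (2,2)
{Stay/p/a/d} → row (2,7) (1,2) (5,7) (2,2) (2,2) (2,2)
{Stay/p/c/e} → row (2,2) (6,3) (5,7) (2,2) (2,2) (2,2)
{Stay/p/c/d} → row (2,2) (1,2) (5,7) (2,2) (2,2) (2,2)
{Stay/r/a/e} → row (2,7) (6,3) (5,7) (7,7) (7,7) (7,7)
{Stay/r/a/d} → row (2,7) (1,2) (5,7) (7,7) (7,7) (7,7)
{Stay/r/c/e} → row (2,2) (6,3) (5,7) (7,7) (7,7) (7,7)
{Stay/r/c/d} → row (2,2) (1,2) (5,7) (7,7) (7,7) (7,7)
{Stay/q/a/e} → row (2,7) (6,3) (5,7) (6,3) (6,3) (6,3)
{Stay/q/a/d} → row (2,7) (1,2) (5,7) (6,3) (6,3) (6,3)
{Stay/q/c/e} → row (2,2) (6,3) (5,7) (6,3) (6,3) (6,3)
{Stay/q/c/d} → row (2,2) (1,2) (5,7) (6,3) (6,3) (6,3)
That's 13 distinct rows out of 24 strategies.

13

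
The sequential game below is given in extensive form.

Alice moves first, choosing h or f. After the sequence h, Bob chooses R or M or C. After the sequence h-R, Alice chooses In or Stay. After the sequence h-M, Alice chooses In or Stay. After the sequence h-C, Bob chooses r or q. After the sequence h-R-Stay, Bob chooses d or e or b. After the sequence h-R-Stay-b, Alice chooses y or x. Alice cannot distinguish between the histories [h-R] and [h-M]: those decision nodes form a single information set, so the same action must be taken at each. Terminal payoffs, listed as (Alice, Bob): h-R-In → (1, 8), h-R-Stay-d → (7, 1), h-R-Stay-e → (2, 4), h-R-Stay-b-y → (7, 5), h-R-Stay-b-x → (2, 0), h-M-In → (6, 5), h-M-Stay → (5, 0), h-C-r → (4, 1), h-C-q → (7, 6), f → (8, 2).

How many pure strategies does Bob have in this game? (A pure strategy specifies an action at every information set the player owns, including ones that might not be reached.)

18

Bob owns the node after h with actions {R, M, C} — three choices.
Bob owns the node after h-C with actions {r, q} — two choices.
Bob owns the node after h-R-Stay with actions {d, e, b} — three choices.
A pure strategy fixes one action at each information set independently, so the count is the product 3 × 2 × 3 = 18.
(For reference, Alice has 8 pure strategies, giving a 18×8 normal-form matrix.)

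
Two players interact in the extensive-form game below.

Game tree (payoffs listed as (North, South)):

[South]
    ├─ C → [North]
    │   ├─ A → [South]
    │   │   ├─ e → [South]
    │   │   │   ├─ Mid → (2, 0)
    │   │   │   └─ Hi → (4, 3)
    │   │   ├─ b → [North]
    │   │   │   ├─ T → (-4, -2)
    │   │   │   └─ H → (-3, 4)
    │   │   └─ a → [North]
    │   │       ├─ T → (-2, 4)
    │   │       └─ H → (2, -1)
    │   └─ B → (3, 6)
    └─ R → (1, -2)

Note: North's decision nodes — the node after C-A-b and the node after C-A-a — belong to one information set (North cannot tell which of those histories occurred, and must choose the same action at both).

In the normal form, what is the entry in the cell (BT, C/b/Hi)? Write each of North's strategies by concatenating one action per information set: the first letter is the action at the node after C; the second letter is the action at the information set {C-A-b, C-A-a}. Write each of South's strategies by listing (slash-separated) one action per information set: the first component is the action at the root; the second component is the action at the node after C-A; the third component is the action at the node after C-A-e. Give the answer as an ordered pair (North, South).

(3, 6)

Trace the play path from the root:
  South plays C
  North plays B at [C]
→ terminal payoff (3, 6).
(North's choice at the information set {C-A-b, C-A-a} is never reached on this path, so it doesn't affect the outcome.)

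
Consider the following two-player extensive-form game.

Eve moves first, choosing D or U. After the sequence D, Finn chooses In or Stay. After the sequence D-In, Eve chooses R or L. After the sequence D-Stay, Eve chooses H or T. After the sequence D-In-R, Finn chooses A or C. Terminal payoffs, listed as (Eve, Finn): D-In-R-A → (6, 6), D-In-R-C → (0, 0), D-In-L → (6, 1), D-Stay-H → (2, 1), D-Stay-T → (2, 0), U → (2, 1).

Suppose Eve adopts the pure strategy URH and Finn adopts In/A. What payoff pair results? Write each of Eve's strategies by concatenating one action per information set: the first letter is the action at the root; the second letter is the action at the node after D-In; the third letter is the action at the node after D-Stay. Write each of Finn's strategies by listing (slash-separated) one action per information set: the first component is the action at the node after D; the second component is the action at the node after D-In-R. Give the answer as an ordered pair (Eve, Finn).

Trace the play path from the root:
  Eve plays U
→ terminal payoff (2, 1).
(Eve's choice at the node after D-In is never reached on this path, so it doesn't affect the outcome.)

(2, 1)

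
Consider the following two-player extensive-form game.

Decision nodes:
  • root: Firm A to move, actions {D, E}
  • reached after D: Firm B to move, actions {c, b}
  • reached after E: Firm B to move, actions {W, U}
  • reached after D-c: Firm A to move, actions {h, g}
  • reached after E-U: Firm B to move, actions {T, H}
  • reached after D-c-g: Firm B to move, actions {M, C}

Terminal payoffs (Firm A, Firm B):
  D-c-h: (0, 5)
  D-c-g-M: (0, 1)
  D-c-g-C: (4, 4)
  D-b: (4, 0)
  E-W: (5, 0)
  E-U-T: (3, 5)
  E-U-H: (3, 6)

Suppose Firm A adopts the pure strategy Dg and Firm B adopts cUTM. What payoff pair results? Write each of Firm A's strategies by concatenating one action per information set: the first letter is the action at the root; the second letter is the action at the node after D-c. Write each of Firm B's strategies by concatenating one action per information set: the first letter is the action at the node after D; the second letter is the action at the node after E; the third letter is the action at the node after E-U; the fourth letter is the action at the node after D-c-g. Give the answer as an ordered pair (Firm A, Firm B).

Trace the play path from the root:
  Firm A plays D
  Firm B plays c at [D]
  Firm A plays g at [D-c]
  Firm B plays M at [D-c-g]
→ terminal payoff (0, 1).
(Firm B's choice at the node after E is never reached on this path, so it doesn't affect the outcome.)

(0, 1)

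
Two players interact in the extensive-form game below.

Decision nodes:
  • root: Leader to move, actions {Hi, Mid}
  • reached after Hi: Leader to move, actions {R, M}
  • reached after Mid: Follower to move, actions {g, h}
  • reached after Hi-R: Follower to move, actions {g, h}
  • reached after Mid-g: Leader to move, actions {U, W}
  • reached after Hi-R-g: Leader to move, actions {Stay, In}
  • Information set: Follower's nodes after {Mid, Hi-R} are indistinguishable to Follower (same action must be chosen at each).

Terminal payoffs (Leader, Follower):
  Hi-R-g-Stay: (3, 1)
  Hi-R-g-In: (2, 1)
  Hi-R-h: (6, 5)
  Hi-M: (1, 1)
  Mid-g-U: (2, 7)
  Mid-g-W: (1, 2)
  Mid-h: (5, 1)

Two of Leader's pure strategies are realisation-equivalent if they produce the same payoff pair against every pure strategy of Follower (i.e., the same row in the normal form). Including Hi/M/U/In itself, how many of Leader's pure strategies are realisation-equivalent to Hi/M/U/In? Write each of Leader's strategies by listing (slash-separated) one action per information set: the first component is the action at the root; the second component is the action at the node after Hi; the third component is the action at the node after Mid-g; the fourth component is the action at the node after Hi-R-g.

Row for Hi/M/U/In (columns g, h): (1,1) (1,1).
Under Hi/M/U/In, Leader's choice at the node after Mid-g and at the node after Hi-R-g can never be reached regardless of what Follower does, so varying those choices leaves every outcome unchanged.
Holding the reachable choices fixed and varying the unreachable ones freely already gives 2 × 2 = 4 equivalent strategies.
No other strategy reproduces this row, so those 4 are the full class: Hi/M/U/Stay, Hi/M/U/In, Hi/M/W/Stay, Hi/M/W/In.

4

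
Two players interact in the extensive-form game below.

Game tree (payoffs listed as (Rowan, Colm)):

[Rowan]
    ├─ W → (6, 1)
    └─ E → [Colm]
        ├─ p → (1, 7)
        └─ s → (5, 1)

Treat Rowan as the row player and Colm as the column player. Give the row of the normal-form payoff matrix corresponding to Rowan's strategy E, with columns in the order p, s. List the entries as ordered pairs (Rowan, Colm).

(1,7) (5,1)

vs p: Rowan plays E → Colm plays p at [E] → (1, 7)
vs s: Rowan plays E → Colm plays s at [E] → (5, 1)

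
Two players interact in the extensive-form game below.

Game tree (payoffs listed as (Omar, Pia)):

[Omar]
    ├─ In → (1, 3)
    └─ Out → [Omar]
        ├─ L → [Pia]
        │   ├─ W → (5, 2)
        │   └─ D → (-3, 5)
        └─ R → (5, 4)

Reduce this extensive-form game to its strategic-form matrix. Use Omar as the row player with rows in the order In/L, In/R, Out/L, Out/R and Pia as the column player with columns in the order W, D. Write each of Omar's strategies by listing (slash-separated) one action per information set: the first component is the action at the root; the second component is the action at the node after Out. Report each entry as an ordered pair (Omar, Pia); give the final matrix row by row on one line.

In/L: (1,3) (1,3) | In/R: (1,3) (1,3) | Out/L: (5,2) (-3,5) | Out/R: (5,4) (5,4)

Row In/L: W→(1,3), D→(1,3)
Row In/R: W→(1,3), D→(1,3)
Row Out/L: W→(5,2), D→(-3,5)
Row Out/R: W→(5,4), D→(5,4)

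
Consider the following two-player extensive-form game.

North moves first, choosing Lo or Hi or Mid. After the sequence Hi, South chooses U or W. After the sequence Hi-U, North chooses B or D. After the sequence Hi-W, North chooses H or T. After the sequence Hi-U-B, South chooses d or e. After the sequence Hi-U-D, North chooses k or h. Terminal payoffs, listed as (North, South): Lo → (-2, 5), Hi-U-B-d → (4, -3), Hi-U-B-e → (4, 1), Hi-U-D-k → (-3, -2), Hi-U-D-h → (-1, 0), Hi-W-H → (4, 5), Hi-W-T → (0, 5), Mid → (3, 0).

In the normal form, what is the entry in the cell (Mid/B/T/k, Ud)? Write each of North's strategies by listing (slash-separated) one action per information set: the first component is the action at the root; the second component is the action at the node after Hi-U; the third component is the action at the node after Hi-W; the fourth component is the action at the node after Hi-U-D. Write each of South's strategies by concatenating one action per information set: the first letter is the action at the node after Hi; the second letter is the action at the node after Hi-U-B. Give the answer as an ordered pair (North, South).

Trace the play path from the root:
  North plays Mid
→ terminal payoff (3, 0).
(North's choice at the node after Hi-U is never reached on this path, so it doesn't affect the outcome.)

(3, 0)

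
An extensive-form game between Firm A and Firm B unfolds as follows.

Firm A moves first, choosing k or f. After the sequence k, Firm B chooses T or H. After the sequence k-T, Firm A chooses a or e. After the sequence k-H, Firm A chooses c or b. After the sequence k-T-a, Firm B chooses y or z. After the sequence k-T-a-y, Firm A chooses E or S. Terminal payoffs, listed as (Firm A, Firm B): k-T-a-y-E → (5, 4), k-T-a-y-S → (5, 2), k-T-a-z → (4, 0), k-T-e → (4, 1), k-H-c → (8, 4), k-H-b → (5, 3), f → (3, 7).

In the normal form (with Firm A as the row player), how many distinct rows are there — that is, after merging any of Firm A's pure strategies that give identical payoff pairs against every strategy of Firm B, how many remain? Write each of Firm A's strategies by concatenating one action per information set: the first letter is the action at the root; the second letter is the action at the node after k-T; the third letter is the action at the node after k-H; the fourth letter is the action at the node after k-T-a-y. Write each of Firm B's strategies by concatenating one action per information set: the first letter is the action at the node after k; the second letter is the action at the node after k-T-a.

7

Firm A has 16 pure strategies: kacE, kacS, kabE, kabS, kecE, kecS, kebE, kebS, facE, facS, fabE, fabS, fecE, fecS, febE, febS. Columns: Ty, Tz, Hy, Hz.
{kacE} → row (5,4) (4,0) (8,4) (8,4)
{kacS} → row (5,2) (4,0) (8,4) (8,4)
{kabE} → row (5,4) (4,0) (5,3) (5,3)
{kabS} → row (5,2) (4,0) (5,3) (5,3)
{kecE, kecS} → row (4,1) (4,1) (8,4) (8,4)
{kebE, kebS} → row (4,1) (4,1) (5,3) (5,3)
{facE, facS, fabE, fabS, fecE, fecS, febE, febS} → row (3,7) (3,7) (3,7) (3,7)
That's 7 distinct rows out of 16 strategies.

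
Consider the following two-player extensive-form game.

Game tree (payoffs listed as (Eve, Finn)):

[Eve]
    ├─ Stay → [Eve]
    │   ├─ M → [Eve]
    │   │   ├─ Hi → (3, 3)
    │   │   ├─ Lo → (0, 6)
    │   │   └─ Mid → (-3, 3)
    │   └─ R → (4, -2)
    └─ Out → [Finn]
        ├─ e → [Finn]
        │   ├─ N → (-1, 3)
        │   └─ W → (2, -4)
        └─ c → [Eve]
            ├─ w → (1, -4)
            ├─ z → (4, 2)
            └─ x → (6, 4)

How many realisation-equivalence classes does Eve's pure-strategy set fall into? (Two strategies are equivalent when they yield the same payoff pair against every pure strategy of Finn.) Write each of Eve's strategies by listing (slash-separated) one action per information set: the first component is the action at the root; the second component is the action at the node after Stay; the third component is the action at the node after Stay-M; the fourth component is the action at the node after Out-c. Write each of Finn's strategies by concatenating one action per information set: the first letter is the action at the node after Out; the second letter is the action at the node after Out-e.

7

Eve has 36 pure strategies: Stay/M/Hi/w, Stay/M/Hi/z, Stay/M/Hi/x, Stay/M/Lo/w, Stay/M/Lo/z, Stay/M/Lo/x, Stay/M/Mid/w, Stay/M/Mid/z, Stay/M/Mid/x, Stay/R/Hi/w, Stay/R/Hi/z, Stay/R/Hi/x, Stay/R/Lo/w, Stay/R/Lo/z, Stay/R/Lo/x, Stay/R/Mid/w, Stay/R/Mid/z, Stay/R/Mid/x, Out/M/Hi/w, Out/M/Hi/z, Out/M/Hi/x, Out/M/Lo/w, Out/M/Lo/z, Out/M/Lo/x, Out/M/Mid/w, Out/M/Mid/z, Out/M/Mid/x, Out/R/Hi/w, Out/R/Hi/z, Out/R/Hi/x, Out/R/Lo/w, Out/R/Lo/z, Out/R/Lo/x, Out/R/Mid/w, Out/R/Mid/z, Out/R/Mid/x. Columns: eN, eW, cN, cW.
{Stay/M/Hi/w, Stay/M/Hi/z, Stay/M/Hi/x} → row (3,3) (3,3) (3,3) (3,3)
{Stay/M/Lo/w, Stay/M/Lo/z, Stay/M/Lo/x} → row (0,6) (0,6) (0,6) (0,6)
{Stay/M/Mid/w, Stay/M/Mid/z, Stay/M/Mid/x} → row (-3,3) (-3,3) (-3,3) (-3,3)
{Stay/R/Hi/w, Stay/R/Hi/z, Stay/R/Hi/x, Stay/R/Lo/w, Stay/R/Lo/z, Stay/R/Lo/x, Stay/R/Mid/w, Stay/R/Mid/z, Stay/R/Mid/x} → row (4,-2) (4,-2) (4,-2) (4,-2)
{Out/M/Hi/w, Out/M/Lo/w, Out/M/Mid/w, Out/R/Hi/w, Out/R/Lo/w, Out/R/Mid/w} → row (-1,3) (2,-4) (1,-4) (1,-4)
{Out/M/Hi/z, Out/M/Lo/z, Out/M/Mid/z, Out/R/Hi/z, Out/R/Lo/z, Out/R/Mid/z} → row (-1,3) (2,-4) (4,2) (4,2)
{Out/M/Hi/x, Out/M/Lo/x, Out/M/Mid/x, Out/R/Hi/x, Out/R/Lo/x, Out/R/Mid/x} → row (-1,3) (2,-4) (6,4) (6,4)
That's 7 distinct rows out of 36 strategies.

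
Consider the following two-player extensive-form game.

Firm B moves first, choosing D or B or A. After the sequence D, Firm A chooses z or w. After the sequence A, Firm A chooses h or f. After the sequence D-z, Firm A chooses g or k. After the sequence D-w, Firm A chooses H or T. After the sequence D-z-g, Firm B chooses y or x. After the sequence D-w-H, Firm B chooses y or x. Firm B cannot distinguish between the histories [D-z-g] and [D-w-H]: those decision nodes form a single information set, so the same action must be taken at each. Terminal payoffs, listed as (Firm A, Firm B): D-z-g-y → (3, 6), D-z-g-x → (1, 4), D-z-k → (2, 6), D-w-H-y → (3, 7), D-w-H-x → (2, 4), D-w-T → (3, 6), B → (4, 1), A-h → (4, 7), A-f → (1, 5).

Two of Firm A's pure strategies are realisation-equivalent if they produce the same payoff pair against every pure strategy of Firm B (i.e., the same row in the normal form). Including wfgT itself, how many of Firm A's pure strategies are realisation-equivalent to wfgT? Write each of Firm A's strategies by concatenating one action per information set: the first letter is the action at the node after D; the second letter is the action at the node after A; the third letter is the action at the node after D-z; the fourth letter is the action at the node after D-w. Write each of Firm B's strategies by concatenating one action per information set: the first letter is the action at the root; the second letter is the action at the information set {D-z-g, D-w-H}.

Row for wfgT (columns Dy, Dx, By, Bx, Ay, Ax): (3,6) (3,6) (4,1) (4,1) (1,5) (1,5).
Under wfgT, Firm A's choice at the node after D-z can never be reached regardless of what Firm B does, so varying those choices leaves every outcome unchanged.
Holding the reachable choices fixed and varying the unreachable one freely already gives 2 equivalent strategies.
No other strategy reproduces this row, so those 2 are the full class: wfgT, wfkT.

2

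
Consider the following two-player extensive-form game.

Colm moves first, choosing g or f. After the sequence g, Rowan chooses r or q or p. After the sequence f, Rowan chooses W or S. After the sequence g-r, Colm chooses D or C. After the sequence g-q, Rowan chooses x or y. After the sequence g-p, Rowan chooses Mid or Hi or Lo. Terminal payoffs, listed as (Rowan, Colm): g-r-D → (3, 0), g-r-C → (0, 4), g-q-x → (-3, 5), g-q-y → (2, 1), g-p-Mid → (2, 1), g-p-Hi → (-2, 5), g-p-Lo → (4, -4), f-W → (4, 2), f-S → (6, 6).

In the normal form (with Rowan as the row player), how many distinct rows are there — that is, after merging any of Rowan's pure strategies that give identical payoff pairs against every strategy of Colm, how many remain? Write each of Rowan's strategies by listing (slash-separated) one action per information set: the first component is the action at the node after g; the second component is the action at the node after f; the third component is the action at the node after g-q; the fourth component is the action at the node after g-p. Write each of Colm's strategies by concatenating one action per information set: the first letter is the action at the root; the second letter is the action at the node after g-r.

Rowan has 36 pure strategies: r/W/x/Mid, r/W/x/Hi, r/W/x/Lo, r/W/y/Mid, r/W/y/Hi, r/W/y/Lo, r/S/x/Mid, r/S/x/Hi, r/S/x/Lo, r/S/y/Mid, r/S/y/Hi, r/S/y/Lo, q/W/x/Mid, q/W/x/Hi, q/W/x/Lo, q/W/y/Mid, q/W/y/Hi, q/W/y/Lo, q/S/x/Mid, q/S/x/Hi, q/S/x/Lo, q/S/y/Mid, q/S/y/Hi, q/S/y/Lo, p/W/x/Mid, p/W/x/Hi, p/W/x/Lo, p/W/y/Mid, p/W/y/Hi, p/W/y/Lo, p/S/x/Mid, p/S/x/Hi, p/S/x/Lo, p/S/y/Mid, p/S/y/Hi, p/S/y/Lo. Columns: gD, gC, fD, fC.
{r/W/x/Mid, r/W/x/Hi, r/W/x/Lo, r/W/y/Mid, r/W/y/Hi, r/W/y/Lo} → row (3,0) (0,4) (4,2) (4,2)
{r/S/x/Mid, r/S/x/Hi, r/S/x/Lo, r/S/y/Mid, r/S/y/Hi, r/S/y/Lo} → row (3,0) (0,4) (6,6) (6,6)
{q/W/x/Mid, q/W/x/Hi, q/W/x/Lo} → row (-3,5) (-3,5) (4,2) (4,2)
{q/W/y/Mid, q/W/y/Hi, q/W/y/Lo, p/W/x/Mid, p/W/y/Mid} → row (2,1) (2,1) (4,2) (4,2)
{q/S/x/Mid, q/S/x/Hi, q/S/x/Lo} → row (-3,5) (-3,5) (6,6) (6,6)
{q/S/y/Mid, q/S/y/Hi, q/S/y/Lo, p/S/x/Mid, p/S/y/Mid} → row (2,1) (2,1) (6,6) (6,6)
{p/W/x/Hi, p/W/y/Hi} → row (-2,5) (-2,5) (4,2) (4,2)
{p/W/x/Lo, p/W/y/Lo} → row (4,-4) (4,-4) (4,2) (4,2)
{p/S/x/Hi, p/S/y/Hi} → row (-2,5) (-2,5) (6,6) (6,6)
{p/S/x/Lo, p/S/y/Lo} → row (4,-4) (4,-4) (6,6) (6,6)
That's 10 distinct rows out of 36 strategies.

10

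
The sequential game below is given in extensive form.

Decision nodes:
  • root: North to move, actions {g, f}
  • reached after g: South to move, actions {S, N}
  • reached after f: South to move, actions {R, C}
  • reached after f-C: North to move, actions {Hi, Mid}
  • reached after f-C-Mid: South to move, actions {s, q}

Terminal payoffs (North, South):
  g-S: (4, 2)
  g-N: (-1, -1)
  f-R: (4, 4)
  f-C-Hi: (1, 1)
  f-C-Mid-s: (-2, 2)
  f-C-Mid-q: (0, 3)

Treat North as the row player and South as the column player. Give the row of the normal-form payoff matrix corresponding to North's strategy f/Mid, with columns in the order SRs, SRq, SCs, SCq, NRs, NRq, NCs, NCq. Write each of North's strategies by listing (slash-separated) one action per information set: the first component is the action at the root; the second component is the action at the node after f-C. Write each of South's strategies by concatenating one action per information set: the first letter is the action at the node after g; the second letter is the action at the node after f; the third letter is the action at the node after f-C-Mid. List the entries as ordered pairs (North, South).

vs SRs: North plays f → South plays R at [f] → (4, 4)
vs SRq: North plays f → South plays R at [f] → (4, 4)
vs SCs: North plays f → South plays C at [f] → North plays Mid at [f-C] → South plays s at [f-C-Mid] → (-2, 2)
vs SCq: North plays f → South plays C at [f] → North plays Mid at [f-C] → South plays q at [f-C-Mid] → (0, 3)
vs NRs: North plays f → South plays R at [f] → (4, 4)
vs NRq: North plays f → South plays R at [f] → (4, 4)
vs NCs: North plays f → South plays C at [f] → North plays Mid at [f-C] → South plays s at [f-C-Mid] → (-2, 2)
vs NCq: North plays f → South plays C at [f] → North plays Mid at [f-C] → South plays q at [f-C-Mid] → (0, 3)

(4,4) (4,4) (-2,2) (0,3) (4,4) (4,4) (-2,2) (0,3)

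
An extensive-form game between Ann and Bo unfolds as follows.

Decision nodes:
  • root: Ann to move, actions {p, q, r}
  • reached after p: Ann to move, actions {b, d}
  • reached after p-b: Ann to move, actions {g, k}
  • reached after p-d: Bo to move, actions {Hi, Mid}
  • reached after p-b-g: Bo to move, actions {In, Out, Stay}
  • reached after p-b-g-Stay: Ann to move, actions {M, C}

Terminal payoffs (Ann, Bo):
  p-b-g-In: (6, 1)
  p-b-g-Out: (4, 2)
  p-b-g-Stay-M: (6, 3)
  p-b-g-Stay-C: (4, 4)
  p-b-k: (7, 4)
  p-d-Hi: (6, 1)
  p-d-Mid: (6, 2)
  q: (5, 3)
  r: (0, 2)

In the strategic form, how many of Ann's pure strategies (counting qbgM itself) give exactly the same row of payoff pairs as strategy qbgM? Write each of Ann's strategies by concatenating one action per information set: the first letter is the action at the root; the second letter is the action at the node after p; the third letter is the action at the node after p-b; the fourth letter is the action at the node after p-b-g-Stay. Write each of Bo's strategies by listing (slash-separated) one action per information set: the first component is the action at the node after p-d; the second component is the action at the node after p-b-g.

8

Row for qbgM (columns Hi/In, Hi/Out, Hi/Stay, Mid/In, Mid/Out, Mid/Stay): (5,3) (5,3) (5,3) (5,3) (5,3) (5,3).
Under qbgM, Ann's choice at the node after p and at the node after p-b and at the node after p-b-g-Stay can never be reached regardless of what Bo does, so varying those choices leaves every outcome unchanged.
Holding the reachable choices fixed and varying the unreachable ones freely already gives 2 × 2 × 2 = 8 equivalent strategies.
No other strategy reproduces this row, so those 8 are the full class: qbgM, qbgC, qbkM, qbkC, qdgM, qdgC, qdkM, qdkC.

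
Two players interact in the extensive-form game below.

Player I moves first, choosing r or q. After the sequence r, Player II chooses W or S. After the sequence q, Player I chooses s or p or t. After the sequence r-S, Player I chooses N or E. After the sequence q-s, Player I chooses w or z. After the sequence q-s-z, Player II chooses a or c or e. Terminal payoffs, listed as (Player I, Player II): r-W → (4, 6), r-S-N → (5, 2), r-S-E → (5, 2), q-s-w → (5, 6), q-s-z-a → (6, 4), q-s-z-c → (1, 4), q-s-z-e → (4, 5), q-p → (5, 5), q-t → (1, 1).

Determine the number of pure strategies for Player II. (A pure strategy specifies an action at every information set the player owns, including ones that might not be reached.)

6

Player II owns the node after r with actions {W, S} — two choices.
Player II owns the node after q-s-z with actions {a, c, e} — three choices.
A pure strategy fixes one action at each information set independently, so the count is the product 2 × 3 = 6.
(For reference, Player I has 24 pure strategies, giving a 6×24 normal-form matrix.)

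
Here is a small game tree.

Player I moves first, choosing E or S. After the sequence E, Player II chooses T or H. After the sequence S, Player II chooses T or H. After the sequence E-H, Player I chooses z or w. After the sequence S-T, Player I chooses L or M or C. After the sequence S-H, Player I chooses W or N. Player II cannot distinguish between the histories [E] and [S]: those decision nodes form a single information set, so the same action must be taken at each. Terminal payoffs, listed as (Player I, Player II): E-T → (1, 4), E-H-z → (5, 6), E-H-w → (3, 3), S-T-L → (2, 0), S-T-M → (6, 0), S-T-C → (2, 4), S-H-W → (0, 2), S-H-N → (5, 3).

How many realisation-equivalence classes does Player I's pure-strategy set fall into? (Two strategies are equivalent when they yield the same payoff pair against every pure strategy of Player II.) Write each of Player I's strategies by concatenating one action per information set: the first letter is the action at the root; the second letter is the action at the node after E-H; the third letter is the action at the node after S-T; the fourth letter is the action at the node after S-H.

Player I has 24 pure strategies: EzLW, EzLN, EzMW, EzMN, EzCW, EzCN, EwLW, EwLN, EwMW, EwMN, EwCW, EwCN, SzLW, SzLN, SzMW, SzMN, SzCW, SzCN, SwLW, SwLN, SwMW, SwMN, SwCW, SwCN. Columns: T, H.
{EzLW, EzLN, EzMW, EzMN, EzCW, EzCN} → row (1,4) (5,6)
{EwLW, EwLN, EwMW, EwMN, EwCW, EwCN} → row (1,4) (3,3)
{SzLW, SwLW} → row (2,0) (0,2)
{SzLN, SwLN} → row (2,0) (5,3)
{SzMW, SwMW} → row (6,0) (0,2)
{SzMN, SwMN} → row (6,0) (5,3)
{SzCW, SwCW} → row (2,4) (0,2)
{SzCN, SwCN} → row (2,4) (5,3)
That's 8 distinct rows out of 24 strategies.

8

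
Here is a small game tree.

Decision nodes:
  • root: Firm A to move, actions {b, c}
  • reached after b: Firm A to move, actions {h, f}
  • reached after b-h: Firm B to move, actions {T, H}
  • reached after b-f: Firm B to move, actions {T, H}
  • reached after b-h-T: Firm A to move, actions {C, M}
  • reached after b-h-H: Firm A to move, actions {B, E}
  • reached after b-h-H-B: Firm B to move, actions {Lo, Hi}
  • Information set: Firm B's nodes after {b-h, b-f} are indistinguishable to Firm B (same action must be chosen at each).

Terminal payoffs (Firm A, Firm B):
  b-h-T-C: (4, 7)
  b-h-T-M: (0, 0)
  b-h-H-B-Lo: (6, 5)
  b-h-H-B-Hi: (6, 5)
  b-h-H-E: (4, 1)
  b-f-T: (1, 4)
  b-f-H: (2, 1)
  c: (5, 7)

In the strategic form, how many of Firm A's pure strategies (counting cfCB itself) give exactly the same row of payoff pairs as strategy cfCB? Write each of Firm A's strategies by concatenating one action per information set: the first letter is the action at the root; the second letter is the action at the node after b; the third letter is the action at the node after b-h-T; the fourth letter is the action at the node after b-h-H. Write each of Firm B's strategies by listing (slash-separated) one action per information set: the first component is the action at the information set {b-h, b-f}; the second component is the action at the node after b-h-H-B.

8

Row for cfCB (columns T/Lo, T/Hi, H/Lo, H/Hi): (5,7) (5,7) (5,7) (5,7).
Under cfCB, Firm A's choice at the node after b and at the node after b-h-T and at the node after b-h-H can never be reached regardless of what Firm B does, so varying those choices leaves every outcome unchanged.
Holding the reachable choices fixed and varying the unreachable ones freely already gives 2 × 2 × 2 = 8 equivalent strategies.
No other strategy reproduces this row, so those 8 are the full class: chCB, chCE, chMB, chME, cfCB, cfCE, cfMB, cfME.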